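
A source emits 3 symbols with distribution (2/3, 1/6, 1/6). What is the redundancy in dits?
0.1003 dits

Redundancy measures how far a source is from maximum entropy:
R = H_max - H(X)

Maximum entropy for 3 symbols: H_max = log_10(3) = 0.4771 dits
Actual entropy: H(X) = 0.3768 dits
Redundancy: R = 0.4771 - 0.3768 = 0.1003 dits

This redundancy represents potential for compression: the source could be compressed by 0.1003 dits per symbol.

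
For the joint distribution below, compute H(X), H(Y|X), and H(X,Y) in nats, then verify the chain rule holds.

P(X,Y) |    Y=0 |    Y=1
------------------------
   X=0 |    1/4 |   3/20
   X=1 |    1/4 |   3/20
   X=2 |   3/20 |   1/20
H(X,Y) = 1.6966, H(X) = 1.0549, H(Y|X) = 0.6417 (all in nats)

Chain rule: H(X,Y) = H(X) + H(Y|X)

Left side — joint entropy directly:
H(X,Y) = -Σ p(x,y) log p(x,y) = 1.6966 nats

Right side — compute H(Y|X) from the conditional distributions:
P(X) = (2/5, 2/5, 1/5), so H(X) = 1.0549 nats
H(Y|X) = Σ_x P(X=x) · H(Y|X=x):
  P(Y|X=0) = (5/8, 3/8), H(Y|X=0) = 0.6616, weight P(X=0) = 2/5
  P(Y|X=1) = (5/8, 3/8), H(Y|X=1) = 0.6616, weight P(X=1) = 2/5
  P(Y|X=2) = (3/4, 1/4), H(Y|X=2) = 0.5623, weight P(X=2) = 1/5
H(Y|X) = 0.6417 nats

H(X) + H(Y|X) = 1.0549 + 0.6417 = 1.6966 nats

Both sides equal 1.6966 nats. ✓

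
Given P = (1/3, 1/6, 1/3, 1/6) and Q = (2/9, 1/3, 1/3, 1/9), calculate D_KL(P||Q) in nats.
0.0872 nats

KL divergence: D_KL(P||Q) = Σ p(x) log(p(x)/q(x))

Computing term by term:
  x=0: 1/3 × log_e[(1/3)/(2/9)] = 1/3 × 0.4055 = 0.1352
  x=1: 1/6 × log_e[(1/6)/(1/3)] = 1/6 × -0.6931 = -0.1155
  x=2: 1/3 × log_e[(1/3)/(1/3)] = 1/3 × 0.0000 = 0.0000
  x=3: 1/6 × log_e[(1/6)/(1/9)] = 1/6 × 0.4055 = 0.0676

D_KL(P||Q) = 0.0872 nats

Note: KL divergence is always non-negative and equals 0 iff P = Q.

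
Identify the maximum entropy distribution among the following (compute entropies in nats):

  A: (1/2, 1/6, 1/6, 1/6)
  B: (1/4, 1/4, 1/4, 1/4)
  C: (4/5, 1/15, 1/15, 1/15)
B

For a discrete distribution over n outcomes, entropy is maximized by the uniform distribution.

Computing entropies:
H(A) = 1.2425 nats
H(B) = 1.3863 nats
H(C) = 0.7201 nats

The uniform distribution (where all probabilities equal 1/4) achieves the maximum entropy of log_e(4) = 1.3863 nats.

Distribution B has the highest entropy.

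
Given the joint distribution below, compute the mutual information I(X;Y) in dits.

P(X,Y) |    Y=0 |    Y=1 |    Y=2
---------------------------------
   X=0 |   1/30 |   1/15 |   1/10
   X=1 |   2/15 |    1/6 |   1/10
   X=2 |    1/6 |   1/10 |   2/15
0.0149 dits

Mutual information: I(X;Y) = H(X) + H(Y) - H(X,Y)

Marginals:
P(X) = (1/5, 2/5, 2/5), H(X) = 0.4581 dits
P(Y) = (1/3, 1/3, 1/3), H(Y) = 0.4771 dits

Joint entropy: H(X,Y) = 0.9204 dits

I(X;Y) = 0.4581 + 0.4771 - 0.9204 = 0.0149 dits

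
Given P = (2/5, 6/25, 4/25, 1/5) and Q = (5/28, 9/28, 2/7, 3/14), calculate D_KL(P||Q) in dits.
0.0634 dits

KL divergence: D_KL(P||Q) = Σ p(x) log(p(x)/q(x))

Computing term by term:
  x=0: 2/5 × log_10[(2/5)/(5/28)] = 2/5 × 0.3502 = 0.1401
  x=1: 6/25 × log_10[(6/25)/(9/28)] = 6/25 × -0.1269 = -0.0304
  x=2: 4/25 × log_10[(4/25)/(2/7)] = 4/25 × -0.2518 = -0.0403
  x=3: 1/5 × log_10[(1/5)/(3/14)] = 1/5 × -0.0300 = -0.0060

D_KL(P||Q) = 0.0634 dits

Note: KL divergence is always non-negative and equals 0 iff P = Q.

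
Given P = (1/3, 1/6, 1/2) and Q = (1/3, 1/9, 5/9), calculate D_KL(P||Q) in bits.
0.0215 bits

KL divergence: D_KL(P||Q) = Σ p(x) log(p(x)/q(x))

Computing term by term:
  x=0: 1/3 × log_2[(1/3)/(1/3)] = 1/3 × 0.0000 = 0.0000
  x=1: 1/6 × log_2[(1/6)/(1/9)] = 1/6 × 0.5850 = 0.0975
  x=2: 1/2 × log_2[(1/2)/(5/9)] = 1/2 × -0.1520 = -0.0760

D_KL(P||Q) = 0.0215 bits

Note: KL divergence is always non-negative and equals 0 iff P = Q.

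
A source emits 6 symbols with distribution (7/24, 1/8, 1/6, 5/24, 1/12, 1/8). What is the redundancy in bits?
0.1155 bits

Redundancy measures how far a source is from maximum entropy:
R = H_max - H(X)

Maximum entropy for 6 symbols: H_max = log_2(6) = 2.5850 bits
Actual entropy: H(X) = 2.4695 bits
Redundancy: R = 2.5850 - 2.4695 = 0.1155 bits

This redundancy represents potential for compression: the source could be compressed by 0.1155 bits per symbol.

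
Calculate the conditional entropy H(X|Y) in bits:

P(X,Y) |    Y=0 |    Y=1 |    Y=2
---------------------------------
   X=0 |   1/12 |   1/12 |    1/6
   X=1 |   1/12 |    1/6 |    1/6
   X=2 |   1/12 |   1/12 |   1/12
1.5304 bits

Using the chain rule: H(X|Y) = H(X,Y) - H(Y)

First, compute H(X,Y) = 3.0850 bits

Marginal P(Y) = (1/4, 1/3, 5/12)
H(Y) = 1.5546 bits

H(X|Y) = H(X,Y) - H(Y) = 3.0850 - 1.5546 = 1.5304 bits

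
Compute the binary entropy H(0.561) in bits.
0.9892 bits

The binary entropy function is:
H(p) = -p log(p) - (1-p) log(1-p)

H(0.561) = -0.561 × log_2(0.561) - 0.439 × log_2(0.439)
H(0.561) = 0.9892 bits

Note: Binary entropy is maximized at p=0.5 (H=1 bit) and minimized at p=0 or p=1 (H=0).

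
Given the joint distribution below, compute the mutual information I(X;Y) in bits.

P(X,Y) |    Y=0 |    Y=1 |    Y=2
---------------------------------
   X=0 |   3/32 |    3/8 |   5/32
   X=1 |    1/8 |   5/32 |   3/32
0.0360 bits

Mutual information: I(X;Y) = H(X) + H(Y) - H(X,Y)

Marginals:
P(X) = (5/8, 3/8), H(X) = 0.9544 bits
P(Y) = (7/32, 17/32, 1/4), H(Y) = 1.4644 bits

Joint entropy: H(X,Y) = 2.3829 bits

I(X;Y) = 0.9544 + 1.4644 - 2.3829 = 0.0360 bits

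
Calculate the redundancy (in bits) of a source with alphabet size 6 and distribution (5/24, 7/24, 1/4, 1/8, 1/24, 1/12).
0.2302 bits

Redundancy measures how far a source is from maximum entropy:
R = H_max - H(X)

Maximum entropy for 6 symbols: H_max = log_2(6) = 2.5850 bits
Actual entropy: H(X) = 2.3547 bits
Redundancy: R = 2.5850 - 2.3547 = 0.2302 bits

This redundancy represents potential for compression: the source could be compressed by 0.2302 bits per symbol.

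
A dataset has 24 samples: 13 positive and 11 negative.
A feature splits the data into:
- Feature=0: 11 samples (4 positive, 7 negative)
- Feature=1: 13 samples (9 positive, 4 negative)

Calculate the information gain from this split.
0.0792 bits

Information Gain = H(Y) - H(Y|Feature)

Before split:
P(positive) = 13/24 = 0.5417
H(Y) = 0.9950 bits

After split:
Feature=0: H = 0.9457 bits (weight = 11/24)
Feature=1: H = 0.8905 bits (weight = 13/24)
H(Y|Feature) = (11/24)×0.9457 + (13/24)×0.8905 = 0.9158 bits

Information Gain = 0.9950 - 0.9158 = 0.0792 bits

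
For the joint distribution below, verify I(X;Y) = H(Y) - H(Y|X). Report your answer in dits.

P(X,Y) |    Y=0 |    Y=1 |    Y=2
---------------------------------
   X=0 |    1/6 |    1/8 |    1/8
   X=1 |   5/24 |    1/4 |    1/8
I(X;Y) = 0.0042 dits

Mutual information has multiple equivalent forms:
- I(X;Y) = H(X) - H(X|Y)
- I(X;Y) = H(Y) - H(Y|X)
- I(X;Y) = H(X) + H(Y) - H(X,Y)

Computing all quantities:
H(X) = 0.2950, H(Y) = 0.4700, H(X,Y) = 0.7608
H(X|Y) = 0.2908, H(Y|X) = 0.4658

Verification:
H(X) - H(X|Y) = 0.2950 - 0.2908 = 0.0042
H(Y) - H(Y|X) = 0.4700 - 0.4658 = 0.0042
H(X) + H(Y) - H(X,Y) = 0.2950 + 0.4700 - 0.7608 = 0.0042

All forms give I(X;Y) = 0.0042 dits. ✓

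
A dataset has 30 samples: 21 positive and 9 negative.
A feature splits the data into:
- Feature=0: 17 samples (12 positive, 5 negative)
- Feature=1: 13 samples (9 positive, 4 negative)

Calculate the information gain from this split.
0.0002 bits

Information Gain = H(Y) - H(Y|Feature)

Before split:
P(positive) = 21/30 = 0.7000
H(Y) = 0.8813 bits

After split:
Feature=0: H = 0.8740 bits (weight = 17/30)
Feature=1: H = 0.8905 bits (weight = 13/30)
H(Y|Feature) = (17/30)×0.8740 + (13/30)×0.8905 = 0.8811 bits

Information Gain = 0.8813 - 0.8811 = 0.0002 bits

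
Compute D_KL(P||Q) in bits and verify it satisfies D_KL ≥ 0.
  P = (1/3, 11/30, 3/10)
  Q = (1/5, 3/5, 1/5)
0.1606 bits

KL divergence satisfies the Gibbs inequality: D_KL(P||Q) ≥ 0 for all distributions P, Q.

D_KL(P||Q) = Σ p(x) log(p(x)/q(x))
Term by term:
  x=0: 1/3 × log_2[(1/3)/(1/5)] = 0.2457
  x=1: 11/30 × log_2[(11/30)/(3/5)] = -0.2605
  x=2: 3/10 × log_2[(3/10)/(1/5)] = 0.1755
D_KL(P||Q) = 0.1606 bits

D_KL(P||Q) = 0.1606 ≥ 0 ✓

This non-negativity is a fundamental property: relative entropy cannot be negative because it measures how different Q is from P.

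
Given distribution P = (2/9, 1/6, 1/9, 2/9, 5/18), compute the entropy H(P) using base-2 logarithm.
2.2608 bits

Shannon entropy is H(X) = -Σ p(x) log p(x).

For P = (2/9, 1/6, 1/9, 2/9, 5/18):
H = -2/9 × log_2(2/9) -1/6 × log_2(1/6) -1/9 × log_2(1/9) -2/9 × log_2(2/9) -5/18 × log_2(5/18)
H = 2.2608 bits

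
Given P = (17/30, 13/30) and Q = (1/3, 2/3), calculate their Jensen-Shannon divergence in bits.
0.0401 bits

Jensen-Shannon divergence is:
JSD(P||Q) = 0.5 × D_KL(P||M) + 0.5 × D_KL(Q||M)
where M = 0.5 × (P + Q) is the mixture distribution.

M = 0.5 × (17/30, 13/30) + 0.5 × (1/3, 2/3) = (9/20, 11/20)

D_KL(P||M) = 0.0394 bits
D_KL(Q||M) = 0.0407 bits

JSD(P||Q) = 0.5 × 0.0394 + 0.5 × 0.0407 = 0.0401 bits

Unlike KL divergence, JSD is symmetric and bounded: 0 ≤ JSD ≤ log(2).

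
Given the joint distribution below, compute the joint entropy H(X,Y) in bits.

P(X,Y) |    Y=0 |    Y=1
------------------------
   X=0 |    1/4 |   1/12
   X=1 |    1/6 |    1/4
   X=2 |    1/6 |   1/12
2.4591 bits

Joint entropy is H(X,Y) = -Σ_{x,y} p(x,y) log p(x,y).

Summing over all non-zero entries:
H(X,Y) = -[1/4·log_2(1/4) + 1/12·log_2(1/12) + 1/6·log_2(1/6) + 1/4·log_2(1/4) + 1/6·log_2(1/6) + 1/12·log_2(1/12)]
H(X,Y) = 2.4591 bits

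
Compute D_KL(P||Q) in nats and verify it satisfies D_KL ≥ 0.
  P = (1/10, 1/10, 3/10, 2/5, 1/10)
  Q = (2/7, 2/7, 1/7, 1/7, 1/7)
0.3888 nats

KL divergence satisfies the Gibbs inequality: D_KL(P||Q) ≥ 0 for all distributions P, Q.

D_KL(P||Q) = Σ p(x) log(p(x)/q(x))
Term by term:
  x=0: 1/10 × log_e[(1/10)/(2/7)] = -0.1050
  x=1: 1/10 × log_e[(1/10)/(2/7)] = -0.1050
  x=2: 3/10 × log_e[(3/10)/(1/7)] = 0.2226
  x=3: 2/5 × log_e[(2/5)/(1/7)] = 0.4118
  x=4: 1/10 × log_e[(1/10)/(1/7)] = -0.0357
D_KL(P||Q) = 0.3888 nats

D_KL(P||Q) = 0.3888 ≥ 0 ✓

This non-negativity is a fundamental property: relative entropy cannot be negative because it measures how different Q is from P.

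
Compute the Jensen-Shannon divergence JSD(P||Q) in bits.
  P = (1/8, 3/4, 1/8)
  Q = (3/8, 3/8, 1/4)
0.1085 bits

Jensen-Shannon divergence is:
JSD(P||Q) = 0.5 × D_KL(P||M) + 0.5 × D_KL(Q||M)
where M = 0.5 × (P + Q) is the mixture distribution.

M = 0.5 × (1/8, 3/4, 1/8) + 0.5 × (3/8, 3/8, 1/4) = (1/4, 9/16, 3/16)

D_KL(P||M) = 0.1132 bits
D_KL(Q||M) = 0.1038 bits

JSD(P||Q) = 0.5 × 0.1132 + 0.5 × 0.1038 = 0.1085 bits

Unlike KL divergence, JSD is symmetric and bounded: 0 ≤ JSD ≤ log(2).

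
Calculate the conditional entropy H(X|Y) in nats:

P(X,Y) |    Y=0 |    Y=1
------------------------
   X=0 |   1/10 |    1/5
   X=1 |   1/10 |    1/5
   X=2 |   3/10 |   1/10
1.0026 nats

Using the chain rule: H(X|Y) = H(X,Y) - H(Y)

First, compute H(X,Y) = 1.6957 nats

Marginal P(Y) = (1/2, 1/2)
H(Y) = 0.6931 nats

H(X|Y) = H(X,Y) - H(Y) = 1.6957 - 0.6931 = 1.0026 nats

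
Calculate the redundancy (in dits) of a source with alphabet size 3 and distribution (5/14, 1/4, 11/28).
0.0075 dits

Redundancy measures how far a source is from maximum entropy:
R = H_max - H(X)

Maximum entropy for 3 symbols: H_max = log_10(3) = 0.4771 dits
Actual entropy: H(X) = 0.4696 dits
Redundancy: R = 0.4771 - 0.4696 = 0.0075 dits

This redundancy represents potential for compression: the source could be compressed by 0.0075 dits per symbol.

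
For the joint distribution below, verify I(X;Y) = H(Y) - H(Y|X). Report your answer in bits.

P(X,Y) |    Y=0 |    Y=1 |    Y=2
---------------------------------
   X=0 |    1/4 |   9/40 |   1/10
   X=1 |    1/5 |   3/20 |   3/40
I(X;Y) = 0.0012 bits

Mutual information has multiple equivalent forms:
- I(X;Y) = H(X) - H(X|Y)
- I(X;Y) = H(Y) - H(Y|X)
- I(X;Y) = H(X) + H(Y) - H(X,Y)

Computing all quantities:
H(X) = 0.9837, H(Y) = 1.4891, H(X,Y) = 2.4716
H(X|Y) = 0.9825, H(Y|X) = 1.4879

Verification:
H(X) - H(X|Y) = 0.9837 - 0.9825 = 0.0012
H(Y) - H(Y|X) = 1.4891 - 1.4879 = 0.0012
H(X) + H(Y) - H(X,Y) = 0.9837 + 1.4891 - 2.4716 = 0.0012

All forms give I(X;Y) = 0.0012 bits. ✓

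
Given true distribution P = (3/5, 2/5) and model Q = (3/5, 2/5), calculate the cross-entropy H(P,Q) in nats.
0.6730 nats

Cross-entropy: H(P,Q) = -Σ p(x) log q(x)

Alternatively: H(P,Q) = H(P) + D_KL(P||Q)
H(P) = 0.6730 nats
D_KL(P||Q) = 0.0000 nats

H(P,Q) = 0.6730 + 0.0000 = 0.6730 nats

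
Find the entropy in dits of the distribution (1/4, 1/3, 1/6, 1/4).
0.5898 dits

Shannon entropy is H(X) = -Σ p(x) log p(x).

For P = (1/4, 1/3, 1/6, 1/4):
H = -1/4 × log_10(1/4) -1/3 × log_10(1/3) -1/6 × log_10(1/6) -1/4 × log_10(1/4)
H = 0.5898 dits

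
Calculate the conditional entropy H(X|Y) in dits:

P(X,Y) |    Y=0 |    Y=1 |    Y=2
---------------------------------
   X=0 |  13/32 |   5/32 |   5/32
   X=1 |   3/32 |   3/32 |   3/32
0.2484 dits

Using the chain rule: H(X|Y) = H(X,Y) - H(Y)

First, compute H(X,Y) = 0.7000 dits

Marginal P(Y) = (1/2, 1/4, 1/4)
H(Y) = 0.4515 dits

H(X|Y) = H(X,Y) - H(Y) = 0.7000 - 0.4515 = 0.2484 dits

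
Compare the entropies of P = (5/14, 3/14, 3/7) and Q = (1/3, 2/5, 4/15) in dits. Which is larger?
Q

Computing entropies in dits:
H(P) = 0.4608
H(Q) = 0.4713

Distribution Q has higher entropy.

Intuition: The distribution closer to uniform (more spread out) has higher entropy.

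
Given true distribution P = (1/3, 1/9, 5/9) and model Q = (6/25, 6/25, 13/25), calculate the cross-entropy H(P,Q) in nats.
0.9976 nats

Cross-entropy: H(P,Q) = -Σ p(x) log q(x)

Alternatively: H(P,Q) = H(P) + D_KL(P||Q)
H(P) = 0.9369 nats
D_KL(P||Q) = 0.0607 nats

H(P,Q) = 0.9369 + 0.0607 = 0.9976 nats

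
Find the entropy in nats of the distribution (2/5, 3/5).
0.6730 nats

Shannon entropy is H(X) = -Σ p(x) log p(x).

For P = (2/5, 3/5):
H = -2/5 × log_e(2/5) -3/5 × log_e(3/5)
H = 0.6730 nats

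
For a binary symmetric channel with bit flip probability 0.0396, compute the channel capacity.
0.7595 bits

For a binary symmetric channel (BSC) with error probability p:
Capacity C = 1 - H(p) bits per symbol

where H(p) = -p log₂(p) - (1-p) log₂(1-p) is the binary entropy function.

H(0.0396) = 0.2405 bits
C = 1 - 0.2405 = 0.7595 bits per symbol

This means we can reliably transmit up to 0.7595 bits of information per channel use.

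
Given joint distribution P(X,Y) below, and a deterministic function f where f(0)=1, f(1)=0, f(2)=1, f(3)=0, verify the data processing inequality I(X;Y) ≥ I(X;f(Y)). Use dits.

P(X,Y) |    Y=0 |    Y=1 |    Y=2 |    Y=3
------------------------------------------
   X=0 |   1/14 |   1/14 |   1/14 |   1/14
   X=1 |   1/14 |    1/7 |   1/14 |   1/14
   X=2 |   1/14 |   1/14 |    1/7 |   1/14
I(X;Y) = 0.0123, I(X;f(Y)) = 0.0062, inequality holds: 0.0123 ≥ 0.0062

Data Processing Inequality: For any Markov chain X → Y → Z, we have I(X;Y) ≥ I(X;Z).

Here Z = f(Y) is a deterministic function of Y, forming X → Y → Z.

Original I(X;Y) = 0.0123 dits

After applying f:
P(X,Z) where Z=f(Y):
- P(X,Z=0) = P(X,Y=1) + P(X,Y=3)
- P(X,Z=1) = P(X,Y=0) + P(X,Y=2)

I(X;Z) = I(X;f(Y)) = 0.0062 dits

Verification: 0.0123 ≥ 0.0062 ✓

Information cannot be created by processing; the function f can only lose information about X.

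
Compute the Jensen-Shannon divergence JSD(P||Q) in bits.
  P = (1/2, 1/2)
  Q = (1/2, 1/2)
0.0000 bits

Jensen-Shannon divergence is:
JSD(P||Q) = 0.5 × D_KL(P||M) + 0.5 × D_KL(Q||M)
where M = 0.5 × (P + Q) is the mixture distribution.

M = 0.5 × (1/2, 1/2) + 0.5 × (1/2, 1/2) = (1/2, 1/2)

D_KL(P||M) = 0.0000 bits
D_KL(Q||M) = 0.0000 bits

JSD(P||Q) = 0.5 × 0.0000 + 0.5 × 0.0000 = 0.0000 bits

Unlike KL divergence, JSD is symmetric and bounded: 0 ≤ JSD ≤ log(2).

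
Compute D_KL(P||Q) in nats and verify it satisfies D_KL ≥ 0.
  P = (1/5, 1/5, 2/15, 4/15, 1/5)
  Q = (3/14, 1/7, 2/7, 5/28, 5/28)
0.0815 nats

KL divergence satisfies the Gibbs inequality: D_KL(P||Q) ≥ 0 for all distributions P, Q.

D_KL(P||Q) = Σ p(x) log(p(x)/q(x))
Term by term:
  x=0: 1/5 × log_e[(1/5)/(3/14)] = -0.0138
  x=1: 1/5 × log_e[(1/5)/(1/7)] = 0.0673
  x=2: 2/15 × log_e[(2/15)/(2/7)] = -0.1016
  x=3: 4/15 × log_e[(4/15)/(5/28)] = 0.1069
  x=4: 1/5 × log_e[(1/5)/(5/28)] = 0.0227
D_KL(P||Q) = 0.0815 nats

D_KL(P||Q) = 0.0815 ≥ 0 ✓

This non-negativity is a fundamental property: relative entropy cannot be negative because it measures how different Q is from P.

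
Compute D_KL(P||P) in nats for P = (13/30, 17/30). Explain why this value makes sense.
0.0000 nats

KL divergence satisfies the Gibbs inequality: D_KL(P||Q) ≥ 0 for all distributions P, Q.

D_KL(P||Q) = Σ p(x) log(p(x)/q(x))
Each term is p(x) × log_e(p(x)/p(x)) = p(x) × log_e(1) = 0, so the sum is 0.
D_KL(P||Q) = 0.0000 nats

When P = Q, the KL divergence is exactly 0, as there is no 'divergence' between identical distributions.

This non-negativity is a fundamental property: relative entropy cannot be negative because it measures how different Q is from P.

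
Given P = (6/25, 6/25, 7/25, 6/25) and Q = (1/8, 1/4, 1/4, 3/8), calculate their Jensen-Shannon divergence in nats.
0.0172 nats

Jensen-Shannon divergence is:
JSD(P||Q) = 0.5 × D_KL(P||M) + 0.5 × D_KL(Q||M)
where M = 0.5 × (P + Q) is the mixture distribution.

M = 0.5 × (6/25, 6/25, 7/25, 6/25) + 0.5 × (1/8, 1/4, 1/4, 3/8) = (0.1825, 0.245, 0.265, 0.3075)

D_KL(P||M) = 0.0167 nats
D_KL(Q||M) = 0.0176 nats

JSD(P||Q) = 0.5 × 0.0167 + 0.5 × 0.0176 = 0.0172 nats

Unlike KL divergence, JSD is symmetric and bounded: 0 ≤ JSD ≤ log(2).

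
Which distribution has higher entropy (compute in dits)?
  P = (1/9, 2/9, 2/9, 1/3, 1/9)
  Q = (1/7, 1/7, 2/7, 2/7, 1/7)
Q

Computing entropies in dits:
H(P) = 0.6614
H(Q) = 0.6731

Distribution Q has higher entropy.

Intuition: The distribution closer to uniform (more spread out) has higher entropy.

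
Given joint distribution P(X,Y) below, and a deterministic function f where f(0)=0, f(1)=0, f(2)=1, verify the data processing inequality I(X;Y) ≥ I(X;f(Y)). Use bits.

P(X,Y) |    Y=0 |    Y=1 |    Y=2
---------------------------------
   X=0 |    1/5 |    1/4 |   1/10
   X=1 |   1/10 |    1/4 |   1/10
I(X;Y) = 0.0173, I(X;f(Y)) = 0.0018, inequality holds: 0.0173 ≥ 0.0018

Data Processing Inequality: For any Markov chain X → Y → Z, we have I(X;Y) ≥ I(X;Z).

Here Z = f(Y) is a deterministic function of Y, forming X → Y → Z.

Original I(X;Y) = 0.0173 bits

After applying f:
P(X,Z) where Z=f(Y):
- P(X,Z=0) = P(X,Y=0) + P(X,Y=1)
- P(X,Z=1) = P(X,Y=2)

I(X;Z) = I(X;f(Y)) = 0.0018 bits

Verification: 0.0173 ≥ 0.0018 ✓

Information cannot be created by processing; the function f can only lose information about X.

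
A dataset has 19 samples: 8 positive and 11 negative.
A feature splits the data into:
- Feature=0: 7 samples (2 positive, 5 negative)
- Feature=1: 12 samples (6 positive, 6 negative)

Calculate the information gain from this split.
0.0324 bits

Information Gain = H(Y) - H(Y|Feature)

Before split:
P(positive) = 8/19 = 0.4211
H(Y) = 0.9819 bits

After split:
Feature=0: H = 0.8631 bits (weight = 7/19)
Feature=1: H = 1.0000 bits (weight = 12/19)
H(Y|Feature) = (7/19)×0.8631 + (12/19)×1.0000 = 0.9496 bits

Information Gain = 0.9819 - 0.9496 = 0.0324 bits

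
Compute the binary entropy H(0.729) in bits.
0.8429 bits

The binary entropy function is:
H(p) = -p log(p) - (1-p) log(1-p)

H(0.729) = -0.729 × log_2(0.729) - 0.271 × log_2(0.271)
H(0.729) = 0.8429 bits

Note: Binary entropy is maximized at p=0.5 (H=1 bit) and minimized at p=0 or p=1 (H=0).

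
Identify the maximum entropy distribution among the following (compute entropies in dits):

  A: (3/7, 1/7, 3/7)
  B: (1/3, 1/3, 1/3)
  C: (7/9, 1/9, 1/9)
B

For a discrete distribution over n outcomes, entropy is maximized by the uniform distribution.

Computing entropies:
H(A) = 0.4361 dits
H(B) = 0.4771 dits
H(C) = 0.2969 dits

The uniform distribution (where all probabilities equal 1/3) achieves the maximum entropy of log_10(3) = 0.4771 dits.

Distribution B has the highest entropy.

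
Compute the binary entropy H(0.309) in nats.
0.6183 nats

The binary entropy function is:
H(p) = -p log(p) - (1-p) log(1-p)

H(0.309) = -0.309 × log_e(0.309) - 0.691 × log_e(0.691)
H(0.309) = 0.6183 nats

Note: Binary entropy is maximized at p=0.5 (H=1 bit) and minimized at p=0 or p=1 (H=0).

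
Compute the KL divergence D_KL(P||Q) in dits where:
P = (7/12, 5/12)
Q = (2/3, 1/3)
0.0066 dits

KL divergence: D_KL(P||Q) = Σ p(x) log(p(x)/q(x))

Computing term by term:
  x=0: 7/12 × log_10[(7/12)/(2/3)] = 7/12 × -0.0580 = -0.0338
  x=1: 5/12 × log_10[(5/12)/(1/3)] = 5/12 × 0.0969 = 0.0404

D_KL(P||Q) = 0.0066 dits

Note: KL divergence is always non-negative and equals 0 iff P = Q.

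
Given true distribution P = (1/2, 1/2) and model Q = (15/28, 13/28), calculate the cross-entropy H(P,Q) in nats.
0.6957 nats

Cross-entropy: H(P,Q) = -Σ p(x) log q(x)

Alternatively: H(P,Q) = H(P) + D_KL(P||Q)
H(P) = 0.6931 nats
D_KL(P||Q) = 0.0026 nats

H(P,Q) = 0.6931 + 0.0026 = 0.6957 nats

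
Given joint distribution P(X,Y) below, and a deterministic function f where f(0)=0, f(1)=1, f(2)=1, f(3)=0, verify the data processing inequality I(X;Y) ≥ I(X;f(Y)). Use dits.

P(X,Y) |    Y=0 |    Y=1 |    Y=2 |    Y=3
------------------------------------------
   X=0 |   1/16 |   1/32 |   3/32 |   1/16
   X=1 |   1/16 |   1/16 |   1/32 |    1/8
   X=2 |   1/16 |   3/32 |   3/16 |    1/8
I(X;Y) = 0.0228, I(X;f(Y)) = 0.0110, inequality holds: 0.0228 ≥ 0.0110

Data Processing Inequality: For any Markov chain X → Y → Z, we have I(X;Y) ≥ I(X;Z).

Here Z = f(Y) is a deterministic function of Y, forming X → Y → Z.

Original I(X;Y) = 0.0228 dits

After applying f:
P(X,Z) where Z=f(Y):
- P(X,Z=0) = P(X,Y=0) + P(X,Y=3)
- P(X,Z=1) = P(X,Y=1) + P(X,Y=2)

I(X;Z) = I(X;f(Y)) = 0.0110 dits

Verification: 0.0228 ≥ 0.0110 ✓

Information cannot be created by processing; the function f can only lose information about X.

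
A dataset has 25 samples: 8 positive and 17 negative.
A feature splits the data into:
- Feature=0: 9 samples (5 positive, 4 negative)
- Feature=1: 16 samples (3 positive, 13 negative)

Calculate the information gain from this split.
0.1020 bits

Information Gain = H(Y) - H(Y|Feature)

Before split:
P(positive) = 8/25 = 0.3200
H(Y) = 0.9044 bits

After split:
Feature=0: H = 0.9911 bits (weight = 9/25)
Feature=1: H = 0.6962 bits (weight = 16/25)
H(Y|Feature) = (9/25)×0.9911 + (16/25)×0.6962 = 0.8024 bits

Information Gain = 0.9044 - 0.8024 = 0.1020 bits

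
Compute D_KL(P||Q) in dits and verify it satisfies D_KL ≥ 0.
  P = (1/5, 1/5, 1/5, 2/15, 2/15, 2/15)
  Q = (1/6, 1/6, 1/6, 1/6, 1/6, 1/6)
0.0087 dits

KL divergence satisfies the Gibbs inequality: D_KL(P||Q) ≥ 0 for all distributions P, Q.

D_KL(P||Q) = Σ p(x) log(p(x)/q(x))
Term by term:
  x=0: 1/5 × log_10[(1/5)/(1/6)] = 0.0158
  x=1: 1/5 × log_10[(1/5)/(1/6)] = 0.0158
  x=2: 1/5 × log_10[(1/5)/(1/6)] = 0.0158
  x=3: 2/15 × log_10[(2/15)/(1/6)] = -0.0129
  x=4: 2/15 × log_10[(2/15)/(1/6)] = -0.0129
  x=5: 2/15 × log_10[(2/15)/(1/6)] = -0.0129
D_KL(P||Q) = 0.0087 dits

D_KL(P||Q) = 0.0087 ≥ 0 ✓

This non-negativity is a fundamental property: relative entropy cannot be negative because it measures how different Q is from P.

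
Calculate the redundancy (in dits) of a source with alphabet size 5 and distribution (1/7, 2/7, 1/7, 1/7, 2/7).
0.0259 dits

Redundancy measures how far a source is from maximum entropy:
R = H_max - H(X)

Maximum entropy for 5 symbols: H_max = log_10(5) = 0.6990 dits
Actual entropy: H(X) = 0.6731 dits
Redundancy: R = 0.6990 - 0.6731 = 0.0259 dits

This redundancy represents potential for compression: the source could be compressed by 0.0259 dits per symbol.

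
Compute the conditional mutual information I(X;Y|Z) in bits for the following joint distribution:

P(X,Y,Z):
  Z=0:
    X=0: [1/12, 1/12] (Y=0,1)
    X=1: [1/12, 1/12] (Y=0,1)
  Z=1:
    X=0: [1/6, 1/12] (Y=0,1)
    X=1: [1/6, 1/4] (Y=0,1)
0.0325 bits

Conditional mutual information: I(X;Y|Z) = H(X|Z) + H(Y|Z) - H(X,Y|Z)

H(Z) = 0.9183
H(X,Z) = 1.8879 → H(X|Z) = 0.9696
H(Y,Z) = 1.9183 → H(Y|Z) = 1.0000
H(X,Y,Z) = 2.8554 → H(X,Y|Z) = 1.9371

I(X;Y|Z) = 0.9696 + 1.0000 - 1.9371 = 0.0325 bits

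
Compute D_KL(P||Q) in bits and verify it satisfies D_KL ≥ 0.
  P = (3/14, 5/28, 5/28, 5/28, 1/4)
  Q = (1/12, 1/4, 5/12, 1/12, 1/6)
0.3296 bits

KL divergence satisfies the Gibbs inequality: D_KL(P||Q) ≥ 0 for all distributions P, Q.

D_KL(P||Q) = Σ p(x) log(p(x)/q(x))
Term by term:
  x=0: 3/14 × log_2[(3/14)/(1/12)] = 0.2920
  x=1: 5/28 × log_2[(5/28)/(1/4)] = -0.0867
  x=2: 5/28 × log_2[(5/28)/(5/12)] = -0.2183
  x=3: 5/28 × log_2[(5/28)/(1/12)] = 0.1963
  x=4: 1/4 × log_2[(1/4)/(1/6)] = 0.1462
D_KL(P||Q) = 0.3296 bits

D_KL(P||Q) = 0.3296 ≥ 0 ✓

This non-negativity is a fundamental property: relative entropy cannot be negative because it measures how different Q is from P.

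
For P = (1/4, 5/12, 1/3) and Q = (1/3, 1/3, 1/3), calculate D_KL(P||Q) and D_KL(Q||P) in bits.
D_KL(P||Q) = 0.0304, D_KL(Q||P) = 0.0310

KL divergence is not symmetric: D_KL(P||Q) ≠ D_KL(Q||P) in general.

D_KL(P||Q) = 0.0304 bits
D_KL(Q||P) = 0.0310 bits

No, they are not equal!

This asymmetry is why KL divergence is not a true distance metric.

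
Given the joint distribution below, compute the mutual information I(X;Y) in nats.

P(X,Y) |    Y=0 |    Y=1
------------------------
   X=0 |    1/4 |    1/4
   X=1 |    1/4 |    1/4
0.0000 nats

Mutual information: I(X;Y) = H(X) + H(Y) - H(X,Y)

Marginals:
P(X) = (1/2, 1/2), H(X) = 0.6931 nats
P(Y) = (1/2, 1/2), H(Y) = 0.6931 nats

Joint entropy: H(X,Y) = 1.3863 nats

I(X;Y) = 0.6931 + 0.6931 - 1.3863 = 0.0000 nats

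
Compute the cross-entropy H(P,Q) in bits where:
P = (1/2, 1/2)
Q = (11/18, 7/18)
1.0365 bits

Cross-entropy: H(P,Q) = -Σ p(x) log q(x)

Alternatively: H(P,Q) = H(P) + D_KL(P||Q)
H(P) = 1.0000 bits
D_KL(P||Q) = 0.0365 bits

H(P,Q) = 1.0000 + 0.0365 = 1.0365 bits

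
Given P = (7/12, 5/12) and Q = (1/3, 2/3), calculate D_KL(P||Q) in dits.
0.0567 dits

KL divergence: D_KL(P||Q) = Σ p(x) log(p(x)/q(x))

Computing term by term:
  x=0: 7/12 × log_10[(7/12)/(1/3)] = 7/12 × 0.2430 = 0.1418
  x=1: 5/12 × log_10[(5/12)/(2/3)] = 5/12 × -0.2041 = -0.0850

D_KL(P||Q) = 0.0567 dits

Note: KL divergence is always non-negative and equals 0 iff P = Q.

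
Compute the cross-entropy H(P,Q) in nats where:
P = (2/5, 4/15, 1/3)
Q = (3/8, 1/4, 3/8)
1.0890 nats

Cross-entropy: H(P,Q) = -Σ p(x) log q(x)

Alternatively: H(P,Q) = H(P) + D_KL(P||Q)
H(P) = 1.0852 nats
D_KL(P||Q) = 0.0038 nats

H(P,Q) = 1.0852 + 0.0038 = 1.0890 nats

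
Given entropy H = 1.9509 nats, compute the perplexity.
7.0350

Perplexity is e^H (or exp(H) for natural log).

H = 1.9509 nats
Perplexity = e^1.9509 = 7.0350

Interpretation: The model's uncertainty is equivalent to choosing uniformly among 7.0 options.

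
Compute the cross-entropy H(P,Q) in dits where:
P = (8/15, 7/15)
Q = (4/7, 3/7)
0.3013 dits

Cross-entropy: H(P,Q) = -Σ p(x) log q(x)

Alternatively: H(P,Q) = H(P) + D_KL(P||Q)
H(P) = 0.3001 dits
D_KL(P||Q) = 0.0013 dits

H(P,Q) = 0.3001 + 0.0013 = 0.3013 dits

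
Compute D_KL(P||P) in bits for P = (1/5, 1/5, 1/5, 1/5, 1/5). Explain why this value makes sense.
0.0000 bits

KL divergence satisfies the Gibbs inequality: D_KL(P||Q) ≥ 0 for all distributions P, Q.

D_KL(P||Q) = Σ p(x) log(p(x)/q(x))
Each term is p(x) × log_2(p(x)/p(x)) = p(x) × log_2(1) = 0, so the sum is 0.
D_KL(P||Q) = 0.0000 bits

When P = Q, the KL divergence is exactly 0, as there is no 'divergence' between identical distributions.

This non-negativity is a fundamental property: relative entropy cannot be negative because it measures how different Q is from P.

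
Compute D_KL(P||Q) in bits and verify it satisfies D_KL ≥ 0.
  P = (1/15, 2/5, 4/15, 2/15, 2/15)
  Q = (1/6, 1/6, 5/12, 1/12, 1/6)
0.2929 bits

KL divergence satisfies the Gibbs inequality: D_KL(P||Q) ≥ 0 for all distributions P, Q.

D_KL(P||Q) = Σ p(x) log(p(x)/q(x))
Term by term:
  x=0: 1/15 × log_2[(1/15)/(1/6)] = -0.0881
  x=1: 2/5 × log_2[(2/5)/(1/6)] = 0.5052
  x=2: 4/15 × log_2[(4/15)/(5/12)] = -0.1717
  x=3: 2/15 × log_2[(2/15)/(1/12)] = 0.0904
  x=4: 2/15 × log_2[(2/15)/(1/6)] = -0.0429
D_KL(P||Q) = 0.2929 bits

D_KL(P||Q) = 0.2929 ≥ 0 ✓

This non-negativity is a fundamental property: relative entropy cannot be negative because it measures how different Q is from P.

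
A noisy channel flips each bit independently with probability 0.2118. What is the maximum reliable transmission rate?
0.2551 bits

For a binary symmetric channel (BSC) with error probability p:
Capacity C = 1 - H(p) bits per symbol

where H(p) = -p log₂(p) - (1-p) log₂(1-p) is the binary entropy function.

H(0.2118) = 0.7449 bits
C = 1 - 0.7449 = 0.2551 bits per symbol

This means we can reliably transmit up to 0.2551 bits of information per channel use.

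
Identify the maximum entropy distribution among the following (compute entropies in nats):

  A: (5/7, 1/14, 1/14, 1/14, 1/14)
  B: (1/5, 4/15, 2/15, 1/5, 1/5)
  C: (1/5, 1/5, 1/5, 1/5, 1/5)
C

For a discrete distribution over n outcomes, entropy is maximized by the uniform distribution.

Computing entropies:
H(A) = 0.9944 nats
H(B) = 1.5868 nats
H(C) = 1.6094 nats

The uniform distribution (where all probabilities equal 1/5) achieves the maximum entropy of log_e(5) = 1.6094 nats.

Distribution C has the highest entropy.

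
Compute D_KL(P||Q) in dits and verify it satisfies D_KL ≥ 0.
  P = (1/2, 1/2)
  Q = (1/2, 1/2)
0.0000 dits

KL divergence satisfies the Gibbs inequality: D_KL(P||Q) ≥ 0 for all distributions P, Q.

D_KL(P||Q) = Σ p(x) log(p(x)/q(x))
Term by term:
  x=0: 1/2 × log_10[(1/2)/(1/2)] = 0.0000
  x=1: 1/2 × log_10[(1/2)/(1/2)] = 0.0000
D_KL(P||Q) = 0.0000 dits

D_KL(P||Q) = 0.0000 ≥ 0 ✓

This non-negativity is a fundamental property: relative entropy cannot be negative because it measures how different Q is from P.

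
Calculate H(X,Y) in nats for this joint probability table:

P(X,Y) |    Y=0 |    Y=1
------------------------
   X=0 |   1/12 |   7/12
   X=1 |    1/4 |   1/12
1.0751 nats

Joint entropy is H(X,Y) = -Σ_{x,y} p(x,y) log p(x,y).

Summing over all non-zero entries:
H(X,Y) = -[1/12·log_e(1/12) + 7/12·log_e(7/12) + 1/4·log_e(1/4) + 1/12·log_e(1/12)]
H(X,Y) = 1.0751 nats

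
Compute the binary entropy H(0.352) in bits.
0.9358 bits

The binary entropy function is:
H(p) = -p log(p) - (1-p) log(1-p)

H(0.352) = -0.352 × log_2(0.352) - 0.648 × log_2(0.648)
H(0.352) = 0.9358 bits

Note: Binary entropy is maximized at p=0.5 (H=1 bit) and minimized at p=0 or p=1 (H=0).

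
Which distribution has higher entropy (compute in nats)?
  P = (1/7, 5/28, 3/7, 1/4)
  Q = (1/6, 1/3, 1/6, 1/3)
Q

Computing entropies in nats:
H(P) = 1.2953
H(Q) = 1.3297

Distribution Q has higher entropy.

Intuition: The distribution closer to uniform (more spread out) has higher entropy.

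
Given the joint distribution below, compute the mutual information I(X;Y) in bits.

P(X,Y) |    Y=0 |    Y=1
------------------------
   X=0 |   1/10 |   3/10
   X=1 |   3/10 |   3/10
0.0464 bits

Mutual information: I(X;Y) = H(X) + H(Y) - H(X,Y)

Marginals:
P(X) = (2/5, 3/5), H(X) = 0.9710 bits
P(Y) = (2/5, 3/5), H(Y) = 0.9710 bits

Joint entropy: H(X,Y) = 1.8955 bits

I(X;Y) = 0.9710 + 0.9710 - 1.8955 = 0.0464 bits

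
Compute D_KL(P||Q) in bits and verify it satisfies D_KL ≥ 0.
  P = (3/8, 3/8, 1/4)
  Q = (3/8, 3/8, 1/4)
0.0000 bits

KL divergence satisfies the Gibbs inequality: D_KL(P||Q) ≥ 0 for all distributions P, Q.

D_KL(P||Q) = Σ p(x) log(p(x)/q(x))
Term by term:
  x=0: 3/8 × log_2[(3/8)/(3/8)] = 0.0000
  x=1: 3/8 × log_2[(3/8)/(3/8)] = 0.0000
  x=2: 1/4 × log_2[(1/4)/(1/4)] = 0.0000
D_KL(P||Q) = 0.0000 bits

D_KL(P||Q) = 0.0000 ≥ 0 ✓

This non-negativity is a fundamental property: relative entropy cannot be negative because it measures how different Q is from P.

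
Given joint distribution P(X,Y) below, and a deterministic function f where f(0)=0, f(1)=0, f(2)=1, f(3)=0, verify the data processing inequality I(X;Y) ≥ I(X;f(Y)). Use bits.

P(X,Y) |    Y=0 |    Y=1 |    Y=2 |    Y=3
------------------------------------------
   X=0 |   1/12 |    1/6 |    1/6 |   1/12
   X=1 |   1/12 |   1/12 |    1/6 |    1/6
I(X;Y) = 0.0409, I(X;f(Y)) = 0.0000, inequality holds: 0.0409 ≥ 0.0000

Data Processing Inequality: For any Markov chain X → Y → Z, we have I(X;Y) ≥ I(X;Z).

Here Z = f(Y) is a deterministic function of Y, forming X → Y → Z.

Original I(X;Y) = 0.0409 bits

After applying f:
P(X,Z) where Z=f(Y):
- P(X,Z=0) = P(X,Y=0) + P(X,Y=1) + P(X,Y=3)
- P(X,Z=1) = P(X,Y=2)

I(X;Z) = I(X;f(Y)) = 0.0000 bits

Verification: 0.0409 ≥ 0.0000 ✓

Information cannot be created by processing; the function f can only lose information about X.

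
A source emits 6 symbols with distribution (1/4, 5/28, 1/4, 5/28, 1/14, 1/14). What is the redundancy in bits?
0.1534 bits

Redundancy measures how far a source is from maximum entropy:
R = H_max - H(X)

Maximum entropy for 6 symbols: H_max = log_2(6) = 2.5850 bits
Actual entropy: H(X) = 2.4316 bits
Redundancy: R = 2.5850 - 2.4316 = 0.1534 bits

This redundancy represents potential for compression: the source could be compressed by 0.1534 bits per symbol.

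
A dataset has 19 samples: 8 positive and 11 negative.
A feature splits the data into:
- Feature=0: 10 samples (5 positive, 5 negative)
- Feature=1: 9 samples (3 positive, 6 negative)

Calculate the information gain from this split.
0.0206 bits

Information Gain = H(Y) - H(Y|Feature)

Before split:
P(positive) = 8/19 = 0.4211
H(Y) = 0.9819 bits

After split:
Feature=0: H = 1.0000 bits (weight = 10/19)
Feature=1: H = 0.9183 bits (weight = 9/19)
H(Y|Feature) = (10/19)×1.0000 + (9/19)×0.9183 = 0.9613 bits

Information Gain = 0.9819 - 0.9613 = 0.0206 bits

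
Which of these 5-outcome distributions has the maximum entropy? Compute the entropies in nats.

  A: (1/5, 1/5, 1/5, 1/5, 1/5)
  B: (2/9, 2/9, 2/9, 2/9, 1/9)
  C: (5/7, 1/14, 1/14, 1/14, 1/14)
A

For a discrete distribution over n outcomes, entropy is maximized by the uniform distribution.

Computing entropies:
H(A) = 1.6094 nats
H(B) = 1.5811 nats
H(C) = 0.9944 nats

The uniform distribution (where all probabilities equal 1/5) achieves the maximum entropy of log_e(5) = 1.6094 nats.

Distribution A has the highest entropy.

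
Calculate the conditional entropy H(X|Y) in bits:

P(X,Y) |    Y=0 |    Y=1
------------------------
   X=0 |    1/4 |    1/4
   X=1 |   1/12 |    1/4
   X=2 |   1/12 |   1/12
1.4164 bits

Using the chain rule: H(X|Y) = H(X,Y) - H(Y)

First, compute H(X,Y) = 2.3962 bits

Marginal P(Y) = (5/12, 7/12)
H(Y) = 0.9799 bits

H(X|Y) = H(X,Y) - H(Y) = 2.3962 - 0.9799 = 1.4164 bits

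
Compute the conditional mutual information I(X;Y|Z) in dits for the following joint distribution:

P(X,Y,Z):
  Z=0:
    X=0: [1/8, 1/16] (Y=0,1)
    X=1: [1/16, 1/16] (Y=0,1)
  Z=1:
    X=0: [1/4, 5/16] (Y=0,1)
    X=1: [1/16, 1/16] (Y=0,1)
0.0022 dits

Conditional mutual information: I(X;Y|Z) = H(X|Z) + H(Y|Z) - H(X,Y|Z)

H(Z) = 0.2697
H(X,Z) = 0.5026 → H(X|Z) = 0.2329
H(Y,Z) = 0.5668 → H(Y|Z) = 0.2971
H(X,Y,Z) = 0.7975 → H(X,Y|Z) = 0.5278

I(X;Y|Z) = 0.2329 + 0.2971 - 0.5278 = 0.0022 dits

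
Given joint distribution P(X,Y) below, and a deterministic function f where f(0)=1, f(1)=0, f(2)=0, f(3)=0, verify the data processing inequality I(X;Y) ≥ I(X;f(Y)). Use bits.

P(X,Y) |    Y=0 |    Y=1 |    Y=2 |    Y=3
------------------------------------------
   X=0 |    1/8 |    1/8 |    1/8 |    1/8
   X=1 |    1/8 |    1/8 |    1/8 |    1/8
I(X;Y) = 0.0000, I(X;f(Y)) = 0.0000, inequality holds: 0.0000 ≥ 0.0000

Data Processing Inequality: For any Markov chain X → Y → Z, we have I(X;Y) ≥ I(X;Z).

Here Z = f(Y) is a deterministic function of Y, forming X → Y → Z.

Original I(X;Y) = 0.0000 bits

After applying f:
P(X,Z) where Z=f(Y):
- P(X,Z=0) = P(X,Y=1) + P(X,Y=2) + P(X,Y=3)
- P(X,Z=1) = P(X,Y=0)

I(X;Z) = I(X;f(Y)) = 0.0000 bits

Verification: 0.0000 ≥ 0.0000 ✓

Information cannot be created by processing; the function f can only lose information about X.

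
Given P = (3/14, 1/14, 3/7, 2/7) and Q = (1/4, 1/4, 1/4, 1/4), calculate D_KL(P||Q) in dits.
0.0637 dits

KL divergence: D_KL(P||Q) = Σ p(x) log(p(x)/q(x))

Computing term by term:
  x=0: 3/14 × log_10[(3/14)/(1/4)] = 3/14 × -0.0669 = -0.0143
  x=1: 1/14 × log_10[(1/14)/(1/4)] = 1/14 × -0.5441 = -0.0389
  x=2: 3/7 × log_10[(3/7)/(1/4)] = 3/7 × 0.2341 = 0.1003
  x=3: 2/7 × log_10[(2/7)/(1/4)] = 2/7 × 0.0580 = 0.0166

D_KL(P||Q) = 0.0637 dits

Note: KL divergence is always non-negative and equals 0 iff P = Q.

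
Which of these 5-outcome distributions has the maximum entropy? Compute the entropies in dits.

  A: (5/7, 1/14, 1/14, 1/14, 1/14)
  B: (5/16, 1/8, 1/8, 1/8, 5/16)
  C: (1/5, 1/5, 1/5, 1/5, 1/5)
C

For a discrete distribution over n outcomes, entropy is maximized by the uniform distribution.

Computing entropies:
H(A) = 0.4318 dits
H(B) = 0.6544 dits
H(C) = 0.6990 dits

The uniform distribution (where all probabilities equal 1/5) achieves the maximum entropy of log_10(5) = 0.6990 dits.

Distribution C has the highest entropy.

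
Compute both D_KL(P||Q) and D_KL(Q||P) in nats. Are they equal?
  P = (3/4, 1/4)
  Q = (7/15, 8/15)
D_KL(P||Q) = 0.1664, D_KL(Q||P) = 0.1827

KL divergence is not symmetric: D_KL(P||Q) ≠ D_KL(Q||P) in general.

D_KL(P||Q) = 0.1664 nats
D_KL(Q||P) = 0.1827 nats

No, they are not equal!

This asymmetry is why KL divergence is not a true distance metric.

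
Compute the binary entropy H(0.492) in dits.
0.3010 dits

The binary entropy function is:
H(p) = -p log(p) - (1-p) log(1-p)

H(0.492) = -0.492 × log_10(0.492) - 0.508 × log_10(0.508)
H(0.492) = 0.3010 dits

Note: Binary entropy is maximized at p=0.5 (H=1 bit) and minimized at p=0 or p=1 (H=0).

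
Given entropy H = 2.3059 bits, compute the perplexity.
4.9448

Perplexity is 2^H (or exp(H) for natural log).

H = 2.3059 bits
Perplexity = 2^2.3059 = 4.9448

Interpretation: The model's uncertainty is equivalent to choosing uniformly among 4.9 options.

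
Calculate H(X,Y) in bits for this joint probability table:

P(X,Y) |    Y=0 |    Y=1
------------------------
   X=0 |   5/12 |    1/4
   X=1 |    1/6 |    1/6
1.8879 bits

Joint entropy is H(X,Y) = -Σ_{x,y} p(x,y) log p(x,y).

Summing over all non-zero entries:
H(X,Y) = -[5/12·log_2(5/12) + 1/4·log_2(1/4) + 1/6·log_2(1/6) + 1/6·log_2(1/6)]
H(X,Y) = 1.8879 bits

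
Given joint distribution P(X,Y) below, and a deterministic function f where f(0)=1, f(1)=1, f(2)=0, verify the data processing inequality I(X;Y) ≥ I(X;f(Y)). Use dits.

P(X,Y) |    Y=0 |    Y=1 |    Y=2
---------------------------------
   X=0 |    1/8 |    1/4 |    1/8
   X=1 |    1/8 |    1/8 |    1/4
I(X;Y) = 0.0184, I(X;f(Y)) = 0.0147, inequality holds: 0.0184 ≥ 0.0147

Data Processing Inequality: For any Markov chain X → Y → Z, we have I(X;Y) ≥ I(X;Z).

Here Z = f(Y) is a deterministic function of Y, forming X → Y → Z.

Original I(X;Y) = 0.0184 dits

After applying f:
P(X,Z) where Z=f(Y):
- P(X,Z=0) = P(X,Y=2)
- P(X,Z=1) = P(X,Y=0) + P(X,Y=1)

I(X;Z) = I(X;f(Y)) = 0.0147 dits

Verification: 0.0184 ≥ 0.0147 ✓

Information cannot be created by processing; the function f can only lose information about X.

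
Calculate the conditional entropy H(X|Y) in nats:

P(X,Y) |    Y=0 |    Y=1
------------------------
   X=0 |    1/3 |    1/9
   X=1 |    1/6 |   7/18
0.5831 nats

Using the chain rule: H(X|Y) = H(X,Y) - H(Y)

First, compute H(X,Y) = 1.2763 nats

Marginal P(Y) = (1/2, 1/2)
H(Y) = 0.6931 nats

H(X|Y) = H(X,Y) - H(Y) = 1.2763 - 0.6931 = 0.5831 nats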